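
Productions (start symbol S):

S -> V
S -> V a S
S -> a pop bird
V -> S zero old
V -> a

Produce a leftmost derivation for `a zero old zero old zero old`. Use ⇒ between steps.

S ⇒ V ⇒ S zero old ⇒ V zero old ⇒ S zero old zero old ⇒ V zero old zero old ⇒ S zero old zero old zero old ⇒ V zero old zero old zero old ⇒ a zero old zero old zero old

S ⇒ V   [S -> V]
V ⇒ S zero old   [V -> S zero old]
S zero old ⇒ V zero old   [S -> V]
V zero old ⇒ S zero old zero old   [V -> S zero old]
S zero old zero old ⇒ V zero old zero old   [S -> V]
V zero old zero old ⇒ S zero old zero old zero old   [V -> S zero old]
S zero old zero old zero old ⇒ V zero old zero old zero old   [S -> V]
V zero old zero old zero old ⇒ a zero old zero old zero old   [V -> a]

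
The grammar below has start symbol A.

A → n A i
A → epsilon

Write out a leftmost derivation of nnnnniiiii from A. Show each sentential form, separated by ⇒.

A ⇒ nAi   [A → n A i]
nAi ⇒ nnAii   [A → n A i]
nnAii ⇒ nnnAiii   [A → n A i]
nnnAiii ⇒ nnnnAiiii   [A → n A i]
nnnnAiiii ⇒ nnnnnAiiiii   [A → n A i]
nnnnnAiiiii ⇒ nnnnniiiii   [A → epsilon]

A⇒nAi⇒nnAii⇒nnnAiii⇒nnnnAiiii⇒nnnnnAiiiii⇒nnnnniiiii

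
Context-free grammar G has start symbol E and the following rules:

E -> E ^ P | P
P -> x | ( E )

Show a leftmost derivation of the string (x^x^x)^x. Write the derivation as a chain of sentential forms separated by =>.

E => E^P => P^P => (E)^P => (E^P)^P => (E^P^P)^P => (P^P^P)^P => (x^P^P)^P => (x^x^P)^P => (x^x^x)^P => (x^x^x)^x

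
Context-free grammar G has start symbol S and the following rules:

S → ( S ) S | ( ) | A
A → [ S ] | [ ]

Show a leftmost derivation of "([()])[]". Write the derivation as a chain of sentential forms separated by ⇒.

S ⇒ (S)S ⇒ (A)S ⇒ ([S])S ⇒ ([()])S ⇒ ([()])A ⇒ ([()])[]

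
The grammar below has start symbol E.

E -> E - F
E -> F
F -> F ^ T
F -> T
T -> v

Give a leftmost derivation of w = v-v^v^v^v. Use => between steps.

E=>E-F=>F-F=>T-F=>v-F=>v-F^T=>v-F^T^T=>v-F^T^T^T=>v-T^T^T^T=>v-v^T^T^T=>v-v^v^T^T=>v-v^v^v^T=>v-v^v^v^v

E => E-F   [E -> E - F]
E-F => F-F   [E -> F]
F-F => T-F   [F -> T]
T-F => v-F   [T -> v]
v-F => v-F^T   [F -> F ^ T]
v-F^T => v-F^T^T   [F -> F ^ T]
v-F^T^T => v-F^T^T^T   [F -> F ^ T]
v-F^T^T^T => v-T^T^T^T   [F -> T]
v-T^T^T^T => v-v^T^T^T   [T -> v]
v-v^T^T^T => v-v^v^T^T   [T -> v]
v-v^v^T^T => v-v^v^v^T   [T -> v]
v-v^v^v^T => v-v^v^v^v   [T -> v]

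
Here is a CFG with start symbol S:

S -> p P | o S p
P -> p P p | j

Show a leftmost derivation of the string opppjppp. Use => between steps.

S => oSp => opPp => oppPpp => opppPppp => opppjppp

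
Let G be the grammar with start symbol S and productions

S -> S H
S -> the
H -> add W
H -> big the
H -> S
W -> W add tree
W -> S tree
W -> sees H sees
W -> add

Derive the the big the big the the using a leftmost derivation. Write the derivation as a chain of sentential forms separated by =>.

S => S H => S H H => S H H H => the H H H => the S H H => the S H H H => the the H H H => the the big the H H => the the big the big the H => the the big the big the S => the the big the big the the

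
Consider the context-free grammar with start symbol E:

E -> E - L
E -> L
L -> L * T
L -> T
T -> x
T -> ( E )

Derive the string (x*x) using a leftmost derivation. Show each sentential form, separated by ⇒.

E ⇒ L   [E -> L]
L ⇒ T   [L -> T]
T ⇒ (E)   [T -> ( E )]
(E) ⇒ (L)   [E -> L]
(L) ⇒ (L*T)   [L -> L * T]
(L*T) ⇒ (T*T)   [L -> T]
(T*T) ⇒ (x*T)   [T -> x]
(x*T) ⇒ (x*x)   [T -> x]

E ⇒ L ⇒ T ⇒ (E) ⇒ (L) ⇒ (L*T) ⇒ (T*T) ⇒ (x*T) ⇒ (x*x)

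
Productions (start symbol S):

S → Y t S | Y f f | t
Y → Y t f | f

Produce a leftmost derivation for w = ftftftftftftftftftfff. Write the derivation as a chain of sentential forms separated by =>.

S=>YtS=>YtftS=>YtftftS=>YtftftftS=>YtftftftftS=>YtftftftftftS=>YtftftftftftftS=>YtftftftftftftftS=>ftftftftftftftftS=>ftftftftftftftftYff=>ftftftftftftftftYtfff=>ftftftftftftftftftfff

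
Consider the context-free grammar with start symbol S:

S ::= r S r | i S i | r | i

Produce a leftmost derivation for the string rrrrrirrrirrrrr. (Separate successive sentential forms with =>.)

S => rSr => rrSrr => rrrSrrr => rrrrSrrrr => rrrrrSrrrrr => rrrrriSirrrrr => rrrrrirSrirrrrr => rrrrrirrrirrrrr

S => rSr   [S ::= r S r]
rSr => rrSrr   [S ::= r S r]
rrSrr => rrrSrrr   [S ::= r S r]
rrrSrrr => rrrrSrrrr   [S ::= r S r]
rrrrSrrrr => rrrrrSrrrrr   [S ::= r S r]
rrrrrSrrrrr => rrrrriSirrrrr   [S ::= i S i]
rrrrriSirrrrr => rrrrrirSrirrrrr   [S ::= r S r]
rrrrrirSrirrrrr => rrrrrirrrirrrrr   [S ::= r]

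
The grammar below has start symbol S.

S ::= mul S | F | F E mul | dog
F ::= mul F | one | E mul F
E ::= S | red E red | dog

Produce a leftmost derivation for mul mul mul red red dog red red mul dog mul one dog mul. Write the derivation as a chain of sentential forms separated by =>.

S => mul S => mul F E mul => mul mul F E mul => mul mul mul F E mul => mul mul mul E mul F E mul => mul mul mul red E red mul F E mul => mul mul mul red red E red red mul F E mul => mul mul mul red red dog red red mul F E mul => mul mul mul red red dog red red mul E mul F E mul => mul mul mul red red dog red red mul dog mul F E mul => mul mul mul red red dog red red mul dog mul one E mul => mul mul mul red red dog red red mul dog mul one dog mul

S => mul S   [S ::= mul S]
mul S => mul F E mul   [S ::= F E mul]
mul F E mul => mul mul F E mul   [F ::= mul F]
mul mul F E mul => mul mul mul F E mul   [F ::= mul F]
mul mul mul F E mul => mul mul mul E mul F E mul   [F ::= E mul F]
mul mul mul E mul F E mul => mul mul mul red E red mul F E mul   [E ::= red E red]
mul mul mul red E red mul F E mul => mul mul mul red red E red red mul F E mul   [E ::= red E red]
mul mul mul red red E red red mul F E mul => mul mul mul red red dog red red mul F E mul   [E ::= dog]
mul mul mul red red dog red red mul F E mul => mul mul mul red red dog red red mul E mul F E mul   [F ::= E mul F]
mul mul mul red red dog red red mul E mul F E mul => mul mul mul red red dog red red mul dog mul F E mul   [E ::= dog]
mul mul mul red red dog red red mul dog mul F E mul => mul mul mul red red dog red red mul dog mul one E mul   [F ::= one]
mul mul mul red red dog red red mul dog mul one E mul => mul mul mul red red dog red red mul dog mul one dog mul   [E ::= dog]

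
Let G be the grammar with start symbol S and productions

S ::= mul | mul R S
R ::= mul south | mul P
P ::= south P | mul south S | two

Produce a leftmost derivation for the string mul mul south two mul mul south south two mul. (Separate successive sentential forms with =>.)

S => mul R S   [S ::= mul R S]
mul R S => mul mul P S   [R ::= mul P]
mul mul P S => mul mul south P S   [P ::= south P]
mul mul south P S => mul mul south two S   [P ::= two]
mul mul south two S => mul mul south two mul R S   [S ::= mul R S]
mul mul south two mul R S => mul mul south two mul mul P S   [R ::= mul P]
mul mul south two mul mul P S => mul mul south two mul mul south P S   [P ::= south P]
mul mul south two mul mul south P S => mul mul south two mul mul south south P S   [P ::= south P]
mul mul south two mul mul south south P S => mul mul south two mul mul south south two S   [P ::= two]
mul mul south two mul mul south south two S => mul mul south two mul mul south south two mul   [S ::= mul]

S => mul R S => mul mul P S => mul mul south P S => mul mul south two S => mul mul south two mul R S => mul mul south two mul mul P S => mul mul south two mul mul south P S => mul mul south two mul mul south south P S => mul mul south two mul mul south south two S => mul mul south two mul mul south south two mul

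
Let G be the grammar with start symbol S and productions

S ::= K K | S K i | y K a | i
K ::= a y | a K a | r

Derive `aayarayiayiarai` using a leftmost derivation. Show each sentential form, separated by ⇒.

S ⇒ SKi ⇒ SKiKi ⇒ SKiKiKi ⇒ KKKiKiKi ⇒ aKaKKiKiKi ⇒ aayaKKiKiKi ⇒ aayarKiKiKi ⇒ aayarayiKiKi ⇒ aayarayiayiKi ⇒ aayarayiayiaKai ⇒ aayarayiayiarai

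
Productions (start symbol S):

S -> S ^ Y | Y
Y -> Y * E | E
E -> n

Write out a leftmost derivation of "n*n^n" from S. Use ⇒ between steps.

S⇒S^Y⇒Y^Y⇒Y*E^Y⇒E*E^Y⇒n*E^Y⇒n*n^Y⇒n*n^E⇒n*n^n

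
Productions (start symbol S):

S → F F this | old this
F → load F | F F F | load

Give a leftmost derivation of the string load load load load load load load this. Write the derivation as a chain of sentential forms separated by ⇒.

S ⇒ F F this   [S → F F this]
F F this ⇒ F F F F this   [F → F F F]
F F F F this ⇒ F F F F F F this   [F → F F F]
F F F F F F this ⇒ load F F F F F this   [F → load]
load F F F F F this ⇒ load load F F F F F this   [F → load F]
load load F F F F F this ⇒ load load load F F F F this   [F → load]
load load load F F F F this ⇒ load load load load F F F this   [F → load]
load load load load F F F this ⇒ load load load load load F F this   [F → load]
load load load load load F F this ⇒ load load load load load load F this   [F → load]
load load load load load load F this ⇒ load load load load load load load this   [F → load]

S ⇒ F F this ⇒ F F F F this ⇒ F F F F F F this ⇒ load F F F F F this ⇒ load load F F F F F this ⇒ load load load F F F F this ⇒ load load load load F F F this ⇒ load load load load load F F this ⇒ load load load load load load F this ⇒ load load load load load load load this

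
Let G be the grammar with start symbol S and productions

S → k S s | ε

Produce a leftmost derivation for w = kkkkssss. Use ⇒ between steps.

S ⇒ kSs   [S → k S s]
kSs ⇒ kkSss   [S → k S s]
kkSss ⇒ kkkSsss   [S → k S s]
kkkSsss ⇒ kkkkSssss   [S → k S s]
kkkkSssss ⇒ kkkkssss   [S → ε]

S ⇒ kSs ⇒ kkSss ⇒ kkkSsss ⇒ kkkkSssss ⇒ kkkkssss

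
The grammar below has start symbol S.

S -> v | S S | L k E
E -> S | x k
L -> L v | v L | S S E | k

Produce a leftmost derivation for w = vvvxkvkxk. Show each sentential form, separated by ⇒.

S ⇒ LkE   [S -> L k E]
LkE ⇒ LvkE   [L -> L v]
LvkE ⇒ SSEvkE   [L -> S S E]
SSEvkE ⇒ SSSEvkE   [S -> S S]
SSSEvkE ⇒ vSSEvkE   [S -> v]
vSSEvkE ⇒ vvSEvkE   [S -> v]
vvSEvkE ⇒ vvvEvkE   [S -> v]
vvvEvkE ⇒ vvvxkvkE   [E -> x k]
vvvxkvkE ⇒ vvvxkvkxk   [E -> x k]

S⇒LkE⇒LvkE⇒SSEvkE⇒SSSEvkE⇒vSSEvkE⇒vvSEvkE⇒vvvEvkE⇒vvvxkvkE⇒vvvxkvkxk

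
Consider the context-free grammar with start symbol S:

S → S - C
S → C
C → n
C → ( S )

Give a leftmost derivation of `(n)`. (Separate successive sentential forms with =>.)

S => C => (S) => (C) => (n)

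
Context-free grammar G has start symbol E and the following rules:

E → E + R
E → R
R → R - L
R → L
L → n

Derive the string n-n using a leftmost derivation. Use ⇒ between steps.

E⇒R⇒R-L⇒L-L⇒n-L⇒n-n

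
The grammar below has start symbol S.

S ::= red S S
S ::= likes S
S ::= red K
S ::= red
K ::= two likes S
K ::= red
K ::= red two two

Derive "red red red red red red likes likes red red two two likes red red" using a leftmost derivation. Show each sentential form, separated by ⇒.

S ⇒ red S S   [S ::= red S S]
red S S ⇒ red red S S S   [S ::= red S S]
red red S S S ⇒ red red red K S S   [S ::= red K]
red red red K S S ⇒ red red red red S S   [K ::= red]
red red red red S S ⇒ red red red red red S S S   [S ::= red S S]
red red red red red S S S ⇒ red red red red red red S S   [S ::= red]
red red red red red red S S ⇒ red red red red red red likes S S   [S ::= likes S]
red red red red red red likes S S ⇒ red red red red red red likes likes S S   [S ::= likes S]
red red red red red red likes likes S S ⇒ red red red red red red likes likes red K S   [S ::= red K]
red red red red red red likes likes red K S ⇒ red red red red red red likes likes red red two two S   [K ::= red two two]
red red red red red red likes likes red red two two S ⇒ red red red red red red likes likes red red two two likes S   [S ::= likes S]
red red red red red red likes likes red red two two likes S ⇒ red red red red red red likes likes red red two two likes red K   [S ::= red K]
red red red red red red likes likes red red two two likes red K ⇒ red red red red red red likes likes red red two two likes red red   [K ::= red]

S ⇒ red S S ⇒ red red S S S ⇒ red red red K S S ⇒ red red red red S S ⇒ red red red red red S S S ⇒ red red red red red red S S ⇒ red red red red red red likes S S ⇒ red red red red red red likes likes S S ⇒ red red red red red red likes likes red K S ⇒ red red red red red red likes likes red red two two S ⇒ red red red red red red likes likes red red two two likes S ⇒ red red red red red red likes likes red red two two likes red K ⇒ red red red red red red likes likes red red two two likes red red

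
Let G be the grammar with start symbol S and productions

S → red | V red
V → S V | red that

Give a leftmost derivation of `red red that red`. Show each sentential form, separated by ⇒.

S ⇒ V red   [S → V red]
V red ⇒ S V red   [V → S V]
S V red ⇒ red V red   [S → red]
red V red ⇒ red red that red   [V → red that]

S ⇒ V red ⇒ S V red ⇒ red V red ⇒ red red that red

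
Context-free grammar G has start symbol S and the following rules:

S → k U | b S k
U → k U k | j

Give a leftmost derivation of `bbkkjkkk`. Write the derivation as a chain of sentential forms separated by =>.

S => bSk => bbSkk => bbkUkk => bbkkUkkk => bbkkjkkk

S => bSk   [S → b S k]
bSk => bbSkk   [S → b S k]
bbSkk => bbkUkk   [S → k U]
bbkUkk => bbkkUkkk   [U → k U k]
bbkkUkkk => bbkkjkkk   [U → j]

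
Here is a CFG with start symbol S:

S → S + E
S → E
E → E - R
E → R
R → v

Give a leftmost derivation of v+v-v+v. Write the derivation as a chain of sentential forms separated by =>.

S => S+E => S+E+E => E+E+E => R+E+E => v+E+E => v+E-R+E => v+R-R+E => v+v-R+E => v+v-v+E => v+v-v+R => v+v-v+v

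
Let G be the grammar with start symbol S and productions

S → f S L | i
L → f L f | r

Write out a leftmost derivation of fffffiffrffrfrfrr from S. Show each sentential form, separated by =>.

S => fSL   [S → f S L]
fSL => ffSLL   [S → f S L]
ffSLL => fffSLLL   [S → f S L]
fffSLLL => ffffSLLLL   [S → f S L]
ffffSLLLL => fffffSLLLLL   [S → f S L]
fffffSLLLLL => fffffiLLLLL   [S → i]
fffffiLLLLL => fffffifLfLLLL   [L → f L f]
fffffifLfLLLL => fffffiffLffLLLL   [L → f L f]
fffffiffLffLLLL => fffffiffrffLLLL   [L → r]
fffffiffrffLLLL => fffffiffrffrLLL   [L → r]
fffffiffrffrLLL => fffffiffrffrfLfLL   [L → f L f]
fffffiffrffrfLfLL => fffffiffrffrfrfLL   [L → r]
fffffiffrffrfrfLL => fffffiffrffrfrfrL   [L → r]
fffffiffrffrfrfrL => fffffiffrffrfrfrr   [L → r]

S => fSL => ffSLL => fffSLLL => ffffSLLLL => fffffSLLLLL => fffffiLLLLL => fffffifLfLLLL => fffffiffLffLLLL => fffffiffrffLLLL => fffffiffrffrLLL => fffffiffrffrfLfLL => fffffiffrffrfrfLL => fffffiffrffrfrfrL => fffffiffrffrfrfrr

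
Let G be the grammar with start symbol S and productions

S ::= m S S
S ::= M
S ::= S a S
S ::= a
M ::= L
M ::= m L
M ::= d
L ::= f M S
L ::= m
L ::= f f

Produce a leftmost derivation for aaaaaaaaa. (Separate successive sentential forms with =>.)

S => SaS => SaSaS => SaSaSaS => SaSaSaSaS => aaSaSaSaS => aaaaSaSaS => aaaaaaSaS => aaaaaaaaS => aaaaaaaaa

S => SaS   [S ::= S a S]
SaS => SaSaS   [S ::= S a S]
SaSaS => SaSaSaS   [S ::= S a S]
SaSaSaS => SaSaSaSaS   [S ::= S a S]
SaSaSaSaS => aaSaSaSaS   [S ::= a]
aaSaSaSaS => aaaaSaSaS   [S ::= a]
aaaaSaSaS => aaaaaaSaS   [S ::= a]
aaaaaaSaS => aaaaaaaaS   [S ::= a]
aaaaaaaaS => aaaaaaaaa   [S ::= a]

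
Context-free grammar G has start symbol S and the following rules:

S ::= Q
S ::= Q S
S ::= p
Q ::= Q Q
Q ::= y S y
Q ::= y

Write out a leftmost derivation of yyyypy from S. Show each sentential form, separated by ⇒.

S ⇒ Q ⇒ QQ ⇒ QQQ ⇒ yQQ ⇒ yyQ ⇒ yyQQ ⇒ yyyQ ⇒ yyyySy ⇒ yyyypy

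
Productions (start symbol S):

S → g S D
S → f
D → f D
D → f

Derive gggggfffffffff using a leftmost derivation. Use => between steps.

S => gSD => ggSDD => gggSDDD => ggggSDDDD => gggggSDDDDD => gggggfDDDDD => gggggffDDDDD => gggggfffDDDDD => gggggffffDDDD => gggggfffffDDD => gggggffffffDDD => gggggfffffffDD => gggggffffffffD => gggggfffffffff

S => gSD   [S → g S D]
gSD => ggSDD   [S → g S D]
ggSDD => gggSDDD   [S → g S D]
gggSDDD => ggggSDDDD   [S → g S D]
ggggSDDDD => gggggSDDDDD   [S → g S D]
gggggSDDDDD => gggggfDDDDD   [S → f]
gggggfDDDDD => gggggffDDDDD   [D → f D]
gggggffDDDDD => gggggfffDDDDD   [D → f D]
gggggfffDDDDD => gggggffffDDDD   [D → f]
gggggffffDDDD => gggggfffffDDD   [D → f]
gggggfffffDDD => gggggffffffDDD   [D → f D]
gggggffffffDDD => gggggfffffffDD   [D → f]
gggggfffffffDD => gggggffffffffD   [D → f]
gggggffffffffD => gggggfffffffff   [D → f]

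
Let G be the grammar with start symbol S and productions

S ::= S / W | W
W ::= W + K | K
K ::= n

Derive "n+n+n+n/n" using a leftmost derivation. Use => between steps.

S => S/W => W/W => W+K/W => W+K+K/W => W+K+K+K/W => K+K+K+K/W => n+K+K+K/W => n+n+K+K/W => n+n+n+K/W => n+n+n+n/W => n+n+n+n/K => n+n+n+n/n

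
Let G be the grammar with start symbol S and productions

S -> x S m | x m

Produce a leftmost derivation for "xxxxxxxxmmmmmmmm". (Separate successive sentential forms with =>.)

S => xSm => xxSmm => xxxSmmm => xxxxSmmmm => xxxxxSmmmmm => xxxxxxSmmmmmm => xxxxxxxSmmmmmmm => xxxxxxxxmmmmmmmm

S => xSm   [S -> x S m]
xSm => xxSmm   [S -> x S m]
xxSmm => xxxSmmm   [S -> x S m]
xxxSmmm => xxxxSmmmm   [S -> x S m]
xxxxSmmmm => xxxxxSmmmmm   [S -> x S m]
xxxxxSmmmmm => xxxxxxSmmmmmm   [S -> x S m]
xxxxxxSmmmmmm => xxxxxxxSmmmmmmm   [S -> x S m]
xxxxxxxSmmmmmmm => xxxxxxxxmmmmmmmm   [S -> x m]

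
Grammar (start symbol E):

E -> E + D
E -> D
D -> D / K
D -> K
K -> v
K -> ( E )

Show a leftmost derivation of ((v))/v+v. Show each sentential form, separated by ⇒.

E ⇒ E+D ⇒ D+D ⇒ D/K+D ⇒ K/K+D ⇒ (E)/K+D ⇒ (D)/K+D ⇒ (K)/K+D ⇒ ((E))/K+D ⇒ ((D))/K+D ⇒ ((K))/K+D ⇒ ((v))/K+D ⇒ ((v))/v+D ⇒ ((v))/v+K ⇒ ((v))/v+v

E ⇒ E+D   [E -> E + D]
E+D ⇒ D+D   [E -> D]
D+D ⇒ D/K+D   [D -> D / K]
D/K+D ⇒ K/K+D   [D -> K]
K/K+D ⇒ (E)/K+D   [K -> ( E )]
(E)/K+D ⇒ (D)/K+D   [E -> D]
(D)/K+D ⇒ (K)/K+D   [D -> K]
(K)/K+D ⇒ ((E))/K+D   [K -> ( E )]
((E))/K+D ⇒ ((D))/K+D   [E -> D]
((D))/K+D ⇒ ((K))/K+D   [D -> K]
((K))/K+D ⇒ ((v))/K+D   [K -> v]
((v))/K+D ⇒ ((v))/v+D   [K -> v]
((v))/v+D ⇒ ((v))/v+K   [D -> K]
((v))/v+K ⇒ ((v))/v+v   [K -> v]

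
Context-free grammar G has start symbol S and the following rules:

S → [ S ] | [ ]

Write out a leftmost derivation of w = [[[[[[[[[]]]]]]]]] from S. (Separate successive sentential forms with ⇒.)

S ⇒ [S]   [S → [ S ]]
[S] ⇒ [[S]]   [S → [ S ]]
[[S]] ⇒ [[[S]]]   [S → [ S ]]
[[[S]]] ⇒ [[[[S]]]]   [S → [ S ]]
[[[[S]]]] ⇒ [[[[[S]]]]]   [S → [ S ]]
[[[[[S]]]]] ⇒ [[[[[[S]]]]]]   [S → [ S ]]
[[[[[[S]]]]]] ⇒ [[[[[[[S]]]]]]]   [S → [ S ]]
[[[[[[[S]]]]]]] ⇒ [[[[[[[[S]]]]]]]]   [S → [ S ]]
[[[[[[[[S]]]]]]]] ⇒ [[[[[[[[[]]]]]]]]]   [S → [ ]]

S⇒[S]⇒[[S]]⇒[[[S]]]⇒[[[[S]]]]⇒[[[[[S]]]]]⇒[[[[[[S]]]]]]⇒[[[[[[[S]]]]]]]⇒[[[[[[[[S]]]]]]]]⇒[[[[[[[[[]]]]]]]]]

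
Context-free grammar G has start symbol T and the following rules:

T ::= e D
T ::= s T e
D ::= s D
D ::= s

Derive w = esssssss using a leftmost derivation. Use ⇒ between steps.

T ⇒ eD   [T ::= e D]
eD ⇒ esD   [D ::= s D]
esD ⇒ essD   [D ::= s D]
essD ⇒ esssD   [D ::= s D]
esssD ⇒ essssD   [D ::= s D]
essssD ⇒ esssssD   [D ::= s D]
esssssD ⇒ essssssD   [D ::= s D]
essssssD ⇒ esssssss   [D ::= s]

T ⇒ eD ⇒ esD ⇒ essD ⇒ esssD ⇒ essssD ⇒ esssssD ⇒ essssssD ⇒ esssssss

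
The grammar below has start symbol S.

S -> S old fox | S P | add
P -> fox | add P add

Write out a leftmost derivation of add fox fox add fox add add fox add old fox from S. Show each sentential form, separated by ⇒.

S ⇒ S old fox ⇒ S P old fox ⇒ S P P old fox ⇒ S P P P old fox ⇒ S P P P P old fox ⇒ add P P P P old fox ⇒ add fox P P P old fox ⇒ add fox fox P P old fox ⇒ add fox fox add P add P old fox ⇒ add fox fox add fox add P old fox ⇒ add fox fox add fox add add P add old fox ⇒ add fox fox add fox add add fox add old fox

S ⇒ S old fox   [S -> S old fox]
S old fox ⇒ S P old fox   [S -> S P]
S P old fox ⇒ S P P old fox   [S -> S P]
S P P old fox ⇒ S P P P old fox   [S -> S P]
S P P P old fox ⇒ S P P P P old fox   [S -> S P]
S P P P P old fox ⇒ add P P P P old fox   [S -> add]
add P P P P old fox ⇒ add fox P P P old fox   [P -> fox]
add fox P P P old fox ⇒ add fox fox P P old fox   [P -> fox]
add fox fox P P old fox ⇒ add fox fox add P add P old fox   [P -> add P add]
add fox fox add P add P old fox ⇒ add fox fox add fox add P old fox   [P -> fox]
add fox fox add fox add P old fox ⇒ add fox fox add fox add add P add old fox   [P -> add P add]
add fox fox add fox add add P add old fox ⇒ add fox fox add fox add add fox add old fox   [P -> fox]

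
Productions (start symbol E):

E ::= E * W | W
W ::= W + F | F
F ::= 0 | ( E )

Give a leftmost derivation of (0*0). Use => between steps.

E => W => F => (E) => (E*W) => (W*W) => (F*W) => (0*W) => (0*F) => (0*0)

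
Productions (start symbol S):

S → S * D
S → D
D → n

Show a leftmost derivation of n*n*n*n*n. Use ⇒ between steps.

S ⇒ S*D ⇒ S*D*D ⇒ S*D*D*D ⇒ S*D*D*D*D ⇒ D*D*D*D*D ⇒ n*D*D*D*D ⇒ n*n*D*D*D ⇒ n*n*n*D*D ⇒ n*n*n*n*D ⇒ n*n*n*n*n

S ⇒ S*D   [S → S * D]
S*D ⇒ S*D*D   [S → S * D]
S*D*D ⇒ S*D*D*D   [S → S * D]
S*D*D*D ⇒ S*D*D*D*D   [S → S * D]
S*D*D*D*D ⇒ D*D*D*D*D   [S → D]
D*D*D*D*D ⇒ n*D*D*D*D   [D → n]
n*D*D*D*D ⇒ n*n*D*D*D   [D → n]
n*n*D*D*D ⇒ n*n*n*D*D   [D → n]
n*n*n*D*D ⇒ n*n*n*n*D   [D → n]
n*n*n*n*D ⇒ n*n*n*n*n   [D → n]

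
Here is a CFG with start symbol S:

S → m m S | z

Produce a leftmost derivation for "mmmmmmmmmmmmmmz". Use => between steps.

S => mmS => mmmmS => mmmmmmS => mmmmmmmmS => mmmmmmmmmmS => mmmmmmmmmmmmS => mmmmmmmmmmmmmmS => mmmmmmmmmmmmmmz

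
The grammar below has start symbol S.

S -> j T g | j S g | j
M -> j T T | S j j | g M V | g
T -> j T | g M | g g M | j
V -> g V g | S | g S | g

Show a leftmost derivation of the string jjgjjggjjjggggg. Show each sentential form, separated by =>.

S => jSg => jjTgg => jjgMgg => jjgjTTgg => jjgjjTTgg => jjgjjggMTgg => jjgjjggSjjTgg => jjgjjggjjjTgg => jjgjjggjjjggMgg => jjgjjggjjjggggg

S => jSg   [S -> j S g]
jSg => jjTgg   [S -> j T g]
jjTgg => jjgMgg   [T -> g M]
jjgMgg => jjgjTTgg   [M -> j T T]
jjgjTTgg => jjgjjTTgg   [T -> j T]
jjgjjTTgg => jjgjjggMTgg   [T -> g g M]
jjgjjggMTgg => jjgjjggSjjTgg   [M -> S j j]
jjgjjggSjjTgg => jjgjjggjjjTgg   [S -> j]
jjgjjggjjjTgg => jjgjjggjjjggMgg   [T -> g g M]
jjgjjggjjjggMgg => jjgjjggjjjggggg   [M -> g]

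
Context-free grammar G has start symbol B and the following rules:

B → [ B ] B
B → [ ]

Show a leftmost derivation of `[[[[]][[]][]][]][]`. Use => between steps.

B => [B]B   [B → [ B ] B]
[B]B => [[B]B]B   [B → [ B ] B]
[[B]B]B => [[[B]B]B]B   [B → [ B ] B]
[[[B]B]B]B => [[[[]]B]B]B   [B → [ ]]
[[[[]]B]B]B => [[[[]][B]B]B]B   [B → [ B ] B]
[[[[]][B]B]B]B => [[[[]][[]]B]B]B   [B → [ ]]
[[[[]][[]]B]B]B => [[[[]][[]][]]B]B   [B → [ ]]
[[[[]][[]][]]B]B => [[[[]][[]][]][]]B   [B → [ ]]
[[[[]][[]][]][]]B => [[[[]][[]][]][]][]   [B → [ ]]

B => [B]B => [[B]B]B => [[[B]B]B]B => [[[[]]B]B]B => [[[[]][B]B]B]B => [[[[]][[]]B]B]B => [[[[]][[]][]]B]B => [[[[]][[]][]][]]B => [[[[]][[]][]][]][]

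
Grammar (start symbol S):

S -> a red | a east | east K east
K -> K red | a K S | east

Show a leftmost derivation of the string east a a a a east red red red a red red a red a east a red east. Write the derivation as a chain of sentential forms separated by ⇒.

S ⇒ east K east ⇒ east a K S east ⇒ east a a K S S east ⇒ east a a a K S S S east ⇒ east a a a K red S S S east ⇒ east a a a a K S red S S S east ⇒ east a a a a K red S red S S S east ⇒ east a a a a K red red S red S S S east ⇒ east a a a a K red red red S red S S S east ⇒ east a a a a east red red red S red S S S east ⇒ east a a a a east red red red a red red S S S east ⇒ east a a a a east red red red a red red a red S S east ⇒ east a a a a east red red red a red red a red a east S east ⇒ east a a a a east red red red a red red a red a east a red east

S ⇒ east K east   [S -> east K east]
east K east ⇒ east a K S east   [K -> a K S]
east a K S east ⇒ east a a K S S east   [K -> a K S]
east a a K S S east ⇒ east a a a K S S S east   [K -> a K S]
east a a a K S S S east ⇒ east a a a K red S S S east   [K -> K red]
east a a a K red S S S east ⇒ east a a a a K S red S S S east   [K -> a K S]
east a a a a K S red S S S east ⇒ east a a a a K red S red S S S east   [K -> K red]
east a a a a K red S red S S S east ⇒ east a a a a K red red S red S S S east   [K -> K red]
east a a a a K red red S red S S S east ⇒ east a a a a K red red red S red S S S east   [K -> K red]
east a a a a K red red red S red S S S east ⇒ east a a a a east red red red S red S S S east   [K -> east]
east a a a a east red red red S red S S S east ⇒ east a a a a east red red red a red red S S S east   [S -> a red]
east a a a a east red red red a red red S S S east ⇒ east a a a a east red red red a red red a red S S east   [S -> a red]
east a a a a east red red red a red red a red S S east ⇒ east a a a a east red red red a red red a red a east S east   [S -> a east]
east a a a a east red red red a red red a red a east S east ⇒ east a a a a east red red red a red red a red a east a red east   [S -> a red]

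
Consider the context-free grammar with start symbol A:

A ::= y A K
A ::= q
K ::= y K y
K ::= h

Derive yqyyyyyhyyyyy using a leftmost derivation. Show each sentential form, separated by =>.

A=>yAK=>yqK=>yqyKy=>yqyyKyy=>yqyyyKyyy=>yqyyyyKyyyy=>yqyyyyyKyyyyy=>yqyyyyyhyyyyy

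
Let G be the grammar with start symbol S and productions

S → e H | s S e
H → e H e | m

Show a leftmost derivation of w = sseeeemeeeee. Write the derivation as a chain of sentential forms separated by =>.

S=>sSe=>ssSee=>sseHee=>sseeHeee=>sseeeHeeee=>sseeeeHeeeee=>sseeeemeeeee

S => sSe   [S → s S e]
sSe => ssSee   [S → s S e]
ssSee => sseHee   [S → e H]
sseHee => sseeHeee   [H → e H e]
sseeHeee => sseeeHeeee   [H → e H e]
sseeeHeeee => sseeeeHeeeee   [H → e H e]
sseeeeHeeeee => sseeeemeeeee   [H → m]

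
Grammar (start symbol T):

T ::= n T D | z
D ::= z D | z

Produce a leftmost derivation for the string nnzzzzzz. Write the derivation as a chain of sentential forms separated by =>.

T=>nTD=>nnTDD=>nnzDD=>nnzzDD=>nnzzzDD=>nnzzzzD=>nnzzzzzD=>nnzzzzzz

T => nTD   [T ::= n T D]
nTD => nnTDD   [T ::= n T D]
nnTDD => nnzDD   [T ::= z]
nnzDD => nnzzDD   [D ::= z D]
nnzzDD => nnzzzDD   [D ::= z D]
nnzzzDD => nnzzzzD   [D ::= z]
nnzzzzD => nnzzzzzD   [D ::= z D]
nnzzzzzD => nnzzzzzz   [D ::= z]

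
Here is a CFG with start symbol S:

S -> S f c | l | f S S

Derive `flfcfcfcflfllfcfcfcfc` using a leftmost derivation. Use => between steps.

S => Sfc   [S -> S f c]
Sfc => fSSfc   [S -> f S S]
fSSfc => fSfcSfc   [S -> S f c]
fSfcSfc => fSfcfcSfc   [S -> S f c]
fSfcfcSfc => fSfcfcfcSfc   [S -> S f c]
fSfcfcfcSfc => flfcfcfcSfc   [S -> l]
flfcfcfcSfc => flfcfcfcSfcfc   [S -> S f c]
flfcfcfcSfcfc => flfcfcfcSfcfcfc   [S -> S f c]
flfcfcfcSfcfcfc => flfcfcfcSfcfcfcfc   [S -> S f c]
flfcfcfcSfcfcfcfc => flfcfcfcfSSfcfcfcfc   [S -> f S S]
flfcfcfcfSSfcfcfcfc => flfcfcfcflSfcfcfcfc   [S -> l]
flfcfcfcflSfcfcfcfc => flfcfcfcflfSSfcfcfcfc   [S -> f S S]
flfcfcfcflfSSfcfcfcfc => flfcfcfcflflSfcfcfcfc   [S -> l]
flfcfcfcflflSfcfcfcfc => flfcfcfcflfllfcfcfcfc   [S -> l]

S => Sfc => fSSfc => fSfcSfc => fSfcfcSfc => fSfcfcfcSfc => flfcfcfcSfc => flfcfcfcSfcfc => flfcfcfcSfcfcfc => flfcfcfcSfcfcfcfc => flfcfcfcfSSfcfcfcfc => flfcfcfcflSfcfcfcfc => flfcfcfcflfSSfcfcfcfc => flfcfcfcflflSfcfcfcfc => flfcfcfcflfllfcfcfcfc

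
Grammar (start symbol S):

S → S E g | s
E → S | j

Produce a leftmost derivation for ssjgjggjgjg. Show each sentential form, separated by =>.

S => SEg => SEgEg => SEgEgEg => sEgEgEg => sSgEgEg => sSEggEgEg => sSEgEggEgEg => ssEgEggEgEg => ssjgEggEgEg => ssjgjggEgEg => ssjgjggjgEg => ssjgjggjgjg

S => SEg   [S → S E g]
SEg => SEgEg   [S → S E g]
SEgEg => SEgEgEg   [S → S E g]
SEgEgEg => sEgEgEg   [S → s]
sEgEgEg => sSgEgEg   [E → S]
sSgEgEg => sSEggEgEg   [S → S E g]
sSEggEgEg => sSEgEggEgEg   [S → S E g]
sSEgEggEgEg => ssEgEggEgEg   [S → s]
ssEgEggEgEg => ssjgEggEgEg   [E → j]
ssjgEggEgEg => ssjgjggEgEg   [E → j]
ssjgjggEgEg => ssjgjggjgEg   [E → j]
ssjgjggjgEg => ssjgjggjgjg   [E → j]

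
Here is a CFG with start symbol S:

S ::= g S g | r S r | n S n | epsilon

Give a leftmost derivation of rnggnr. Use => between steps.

S => rSr => rnSnr => rngSgnr => rnggnr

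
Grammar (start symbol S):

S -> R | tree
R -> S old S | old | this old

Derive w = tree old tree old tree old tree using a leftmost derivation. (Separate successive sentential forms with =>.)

S => R => S old S => R old S => S old S old S => R old S old S => S old S old S old S => tree old S old S old S => tree old tree old S old S => tree old tree old tree old S => tree old tree old tree old tree

S => R   [S -> R]
R => S old S   [R -> S old S]
S old S => R old S   [S -> R]
R old S => S old S old S   [R -> S old S]
S old S old S => R old S old S   [S -> R]
R old S old S => S old S old S old S   [R -> S old S]
S old S old S old S => tree old S old S old S   [S -> tree]
tree old S old S old S => tree old tree old S old S   [S -> tree]
tree old tree old S old S => tree old tree old tree old S   [S -> tree]
tree old tree old tree old S => tree old tree old tree old tree   [S -> tree]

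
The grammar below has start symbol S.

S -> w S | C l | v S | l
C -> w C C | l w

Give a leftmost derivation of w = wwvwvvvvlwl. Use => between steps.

S => wS   [S -> w S]
wS => wwS   [S -> w S]
wwS => wwvS   [S -> v S]
wwvS => wwvwS   [S -> w S]
wwvwS => wwvwvS   [S -> v S]
wwvwvS => wwvwvvS   [S -> v S]
wwvwvvS => wwvwvvvS   [S -> v S]
wwvwvvvS => wwvwvvvvS   [S -> v S]
wwvwvvvvS => wwvwvvvvCl   [S -> C l]
wwvwvvvvCl => wwvwvvvvlwl   [C -> l w]

S=>wS=>wwS=>wwvS=>wwvwS=>wwvwvS=>wwvwvvS=>wwvwvvvS=>wwvwvvvvS=>wwvwvvvvCl=>wwvwvvvvlwl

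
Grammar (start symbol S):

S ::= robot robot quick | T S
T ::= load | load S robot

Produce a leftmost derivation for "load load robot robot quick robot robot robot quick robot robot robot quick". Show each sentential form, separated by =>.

S => T S => load S robot S => load T S robot S => load load S robot S robot S => load load robot robot quick robot S robot S => load load robot robot quick robot robot robot quick robot S => load load robot robot quick robot robot robot quick robot robot robot quick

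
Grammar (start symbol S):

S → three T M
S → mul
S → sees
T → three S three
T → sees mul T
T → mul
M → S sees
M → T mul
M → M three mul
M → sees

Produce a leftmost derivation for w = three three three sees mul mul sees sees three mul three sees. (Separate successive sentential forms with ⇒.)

S ⇒ three T M   [S → three T M]
three T M ⇒ three three S three M   [T → three S three]
three three S three M ⇒ three three three T M three M   [S → three T M]
three three three T M three M ⇒ three three three sees mul T M three M   [T → sees mul T]
three three three sees mul T M three M ⇒ three three three sees mul mul M three M   [T → mul]
three three three sees mul mul M three M ⇒ three three three sees mul mul M three mul three M   [M → M three mul]
three three three sees mul mul M three mul three M ⇒ three three three sees mul mul S sees three mul three M   [M → S sees]
three three three sees mul mul S sees three mul three M ⇒ three three three sees mul mul sees sees three mul three M   [S → sees]
three three three sees mul mul sees sees three mul three M ⇒ three three three sees mul mul sees sees three mul three sees   [M → sees]

S ⇒ three T M ⇒ three three S three M ⇒ three three three T M three M ⇒ three three three sees mul T M three M ⇒ three three three sees mul mul M three M ⇒ three three three sees mul mul M three mul three M ⇒ three three three sees mul mul S sees three mul three M ⇒ three three three sees mul mul sees sees three mul three M ⇒ three three three sees mul mul sees sees three mul three sees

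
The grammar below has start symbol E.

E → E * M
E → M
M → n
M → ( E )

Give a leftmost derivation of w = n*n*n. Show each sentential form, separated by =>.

E=>E*M=>E*M*M=>M*M*M=>n*M*M=>n*n*M=>n*n*n

E => E*M   [E → E * M]
E*M => E*M*M   [E → E * M]
E*M*M => M*M*M   [E → M]
M*M*M => n*M*M   [M → n]
n*M*M => n*n*M   [M → n]
n*n*M => n*n*n   [M → n]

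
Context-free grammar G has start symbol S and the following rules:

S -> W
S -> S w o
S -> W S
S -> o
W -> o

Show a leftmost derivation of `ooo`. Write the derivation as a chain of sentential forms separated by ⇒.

S⇒WS⇒oS⇒oWS⇒ooS⇒ooW⇒ooo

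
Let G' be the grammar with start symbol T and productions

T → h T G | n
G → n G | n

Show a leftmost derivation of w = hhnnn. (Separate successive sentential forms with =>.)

T => hTG => hhTGG => hhnGG => hhnnG => hhnnn

T => hTG   [T → h T G]
hTG => hhTGG   [T → h T G]
hhTGG => hhnGG   [T → n]
hhnGG => hhnnG   [G → n]
hhnnG => hhnnn   [G → n]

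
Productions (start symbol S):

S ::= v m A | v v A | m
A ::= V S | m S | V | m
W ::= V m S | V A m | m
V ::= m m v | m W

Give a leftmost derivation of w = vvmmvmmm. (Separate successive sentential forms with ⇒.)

S ⇒ vvA ⇒ vvVS ⇒ vvmWS ⇒ vvmmS ⇒ vvmmvmA ⇒ vvmmvmV ⇒ vvmmvmmW ⇒ vvmmvmmm

S ⇒ vvA   [S ::= v v A]
vvA ⇒ vvVS   [A ::= V S]
vvVS ⇒ vvmWS   [V ::= m W]
vvmWS ⇒ vvmmS   [W ::= m]
vvmmS ⇒ vvmmvmA   [S ::= v m A]
vvmmvmA ⇒ vvmmvmV   [A ::= V]
vvmmvmV ⇒ vvmmvmmW   [V ::= m W]
vvmmvmmW ⇒ vvmmvmmm   [W ::= m]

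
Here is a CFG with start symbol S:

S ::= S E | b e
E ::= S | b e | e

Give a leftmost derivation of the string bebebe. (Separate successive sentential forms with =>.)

S => SE => SEE => beEE => beSE => bebeE => bebebe

S => SE   [S ::= S E]
SE => SEE   [S ::= S E]
SEE => beEE   [S ::= b e]
beEE => beSE   [E ::= S]
beSE => bebeE   [S ::= b e]
bebeE => bebebe   [E ::= b e]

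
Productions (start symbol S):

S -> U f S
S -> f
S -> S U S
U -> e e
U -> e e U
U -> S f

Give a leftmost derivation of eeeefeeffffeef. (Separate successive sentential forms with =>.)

S => SUS => UfSUS => eeUfSUS => eeeeUfSUS => eeeeSffSUS => eeeeSUSffSUS => eeeefUSffSUS => eeeefeeSffSUS => eeeefeefffSUS => eeeefeeffffUS => eeeefeeffffeeS => eeeefeeffffeef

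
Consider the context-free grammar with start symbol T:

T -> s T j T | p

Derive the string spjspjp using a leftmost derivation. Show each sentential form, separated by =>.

T => sTjT => spjT => spjsTjT => spjspjT => spjspjp

T => sTjT   [T -> s T j T]
sTjT => spjT   [T -> p]
spjT => spjsTjT   [T -> s T j T]
spjsTjT => spjspjT   [T -> p]
spjspjT => spjspjp   [T -> p]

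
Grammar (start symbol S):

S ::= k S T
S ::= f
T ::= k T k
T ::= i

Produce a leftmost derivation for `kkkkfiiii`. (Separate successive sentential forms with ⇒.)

S ⇒ kST ⇒ kkSTT ⇒ kkkSTTT ⇒ kkkkSTTTT ⇒ kkkkfTTTT ⇒ kkkkfiTTT ⇒ kkkkfiiTT ⇒ kkkkfiiiT ⇒ kkkkfiiii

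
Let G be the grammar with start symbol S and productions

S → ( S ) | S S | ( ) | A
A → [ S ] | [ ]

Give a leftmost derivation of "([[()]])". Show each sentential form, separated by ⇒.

S ⇒ (S)   [S → ( S )]
(S) ⇒ (A)   [S → A]
(A) ⇒ ([S])   [A → [ S ]]
([S]) ⇒ ([A])   [S → A]
([A]) ⇒ ([[S]])   [A → [ S ]]
([[S]]) ⇒ ([[()]])   [S → ( )]

S ⇒ (S) ⇒ (A) ⇒ ([S]) ⇒ ([A]) ⇒ ([[S]]) ⇒ ([[()]])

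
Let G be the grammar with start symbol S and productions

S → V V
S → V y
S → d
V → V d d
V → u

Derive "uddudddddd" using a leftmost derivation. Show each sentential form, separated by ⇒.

S ⇒ VV ⇒ VddV ⇒ uddV ⇒ uddVdd ⇒ uddVdddd ⇒ uddVdddddd ⇒ uddudddddd

S ⇒ VV   [S → V V]
VV ⇒ VddV   [V → V d d]
VddV ⇒ uddV   [V → u]
uddV ⇒ uddVdd   [V → V d d]
uddVdd ⇒ uddVdddd   [V → V d d]
uddVdddd ⇒ uddVdddddd   [V → V d d]
uddVdddddd ⇒ uddudddddd   [V → u]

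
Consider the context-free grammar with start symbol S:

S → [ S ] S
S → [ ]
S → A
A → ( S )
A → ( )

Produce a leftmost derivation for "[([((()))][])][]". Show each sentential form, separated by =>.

S => [S]S => [A]S => [(S)]S => [([S]S)]S => [([A]S)]S => [([(S)]S)]S => [([(A)]S)]S => [([((S))]S)]S => [([((A))]S)]S => [([((()))]S)]S => [([((()))][])]S => [([((()))][])][]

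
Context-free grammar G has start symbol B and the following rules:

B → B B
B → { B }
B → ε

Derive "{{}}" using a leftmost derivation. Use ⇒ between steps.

B ⇒ {B}   [B → { B }]
{B} ⇒ {BB}   [B → B B]
{BB} ⇒ {{B}B}   [B → { B }]
{{B}B} ⇒ {{}B}   [B → ε]
{{}B} ⇒ {{}}   [B → ε]

B ⇒ {B} ⇒ {BB} ⇒ {{B}B} ⇒ {{}B} ⇒ {{}}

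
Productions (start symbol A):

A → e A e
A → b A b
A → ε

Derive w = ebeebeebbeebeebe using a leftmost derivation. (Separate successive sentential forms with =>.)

A => eAe => ebAbe => ebeAebe => ebeeAeebe => ebeebAbeebe => ebeebeAebeebe => ebeebeeAeebeebe => ebeebeebAbeebeebe => ebeebeebbeebeebe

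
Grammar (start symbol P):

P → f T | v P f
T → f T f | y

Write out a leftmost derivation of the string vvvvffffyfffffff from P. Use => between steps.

P => vPf => vvPff => vvvPfff => vvvvPffff => vvvvfTffff => vvvvffTfffff => vvvvfffTffffff => vvvvffffTfffffff => vvvvffffyfffffff

P => vPf   [P → v P f]
vPf => vvPff   [P → v P f]
vvPff => vvvPfff   [P → v P f]
vvvPfff => vvvvPffff   [P → v P f]
vvvvPffff => vvvvfTffff   [P → f T]
vvvvfTffff => vvvvffTfffff   [T → f T f]
vvvvffTfffff => vvvvfffTffffff   [T → f T f]
vvvvfffTffffff => vvvvffffTfffffff   [T → f T f]
vvvvffffTfffffff => vvvvffffyfffffff   [T → y]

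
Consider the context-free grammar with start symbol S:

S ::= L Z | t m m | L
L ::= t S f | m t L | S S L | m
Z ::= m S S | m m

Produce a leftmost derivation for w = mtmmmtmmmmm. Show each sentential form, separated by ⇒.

S ⇒ LZ   [S ::= L Z]
LZ ⇒ mtLZ   [L ::= m t L]
mtLZ ⇒ mtSSLZ   [L ::= S S L]
mtSSLZ ⇒ mtLZSLZ   [S ::= L Z]
mtLZSLZ ⇒ mtmZSLZ   [L ::= m]
mtmZSLZ ⇒ mtmmmSLZ   [Z ::= m m]
mtmmmSLZ ⇒ mtmmmtmmLZ   [S ::= t m m]
mtmmmtmmLZ ⇒ mtmmmtmmmZ   [L ::= m]
mtmmmtmmmZ ⇒ mtmmmtmmmmm   [Z ::= m m]

S ⇒ LZ ⇒ mtLZ ⇒ mtSSLZ ⇒ mtLZSLZ ⇒ mtmZSLZ ⇒ mtmmmSLZ ⇒ mtmmmtmmLZ ⇒ mtmmmtmmmZ ⇒ mtmmmtmmmmm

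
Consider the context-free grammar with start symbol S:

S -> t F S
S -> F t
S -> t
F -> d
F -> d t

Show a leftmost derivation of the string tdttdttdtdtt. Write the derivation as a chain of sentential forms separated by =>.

S => tFS => tdtS => tdttFS => tdttdtS => tdttdttFS => tdttdttdS => tdttdttdtFS => tdttdttdtdtS => tdttdttdtdtt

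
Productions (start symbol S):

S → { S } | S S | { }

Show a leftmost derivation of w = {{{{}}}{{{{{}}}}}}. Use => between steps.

S => {S}   [S → { S }]
{S} => {SS}   [S → S S]
{SS} => {{S}S}   [S → { S }]
{{S}S} => {{{S}}S}   [S → { S }]
{{{S}}S} => {{{{}}}S}   [S → { }]
{{{{}}}S} => {{{{}}}{S}}   [S → { S }]
{{{{}}}{S}} => {{{{}}}{{S}}}   [S → { S }]
{{{{}}}{{S}}} => {{{{}}}{{{S}}}}   [S → { S }]
{{{{}}}{{{S}}}} => {{{{}}}{{{{S}}}}}   [S → { S }]
{{{{}}}{{{{S}}}}} => {{{{}}}{{{{{}}}}}}   [S → { }]

S=>{S}=>{SS}=>{{S}S}=>{{{S}}S}=>{{{{}}}S}=>{{{{}}}{S}}=>{{{{}}}{{S}}}=>{{{{}}}{{{S}}}}=>{{{{}}}{{{{S}}}}}=>{{{{}}}{{{{{}}}}}}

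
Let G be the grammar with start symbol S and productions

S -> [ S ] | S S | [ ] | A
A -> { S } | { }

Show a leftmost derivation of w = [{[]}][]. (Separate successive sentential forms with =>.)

S => SS => [S]S => [A]S => [{S}]S => [{[]}]S => [{[]}][]

S => SS   [S -> S S]
SS => [S]S   [S -> [ S ]]
[S]S => [A]S   [S -> A]
[A]S => [{S}]S   [A -> { S }]
[{S}]S => [{[]}]S   [S -> [ ]]
[{[]}]S => [{[]}][]   [S -> [ ]]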